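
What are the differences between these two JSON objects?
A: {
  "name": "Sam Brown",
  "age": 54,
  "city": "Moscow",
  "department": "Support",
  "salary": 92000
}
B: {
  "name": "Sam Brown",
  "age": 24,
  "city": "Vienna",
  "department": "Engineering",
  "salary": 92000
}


Comparing each field (in key order):
  name: same
  age: DIFFERENT
  city: DIFFERENT
  department: DIFFERENT
  salary: same
Differences:
  age: 54 -> 24
  city: Moscow -> Vienna
  department: Support -> Engineering

3 field(s) changed

3 changes: age, city, department


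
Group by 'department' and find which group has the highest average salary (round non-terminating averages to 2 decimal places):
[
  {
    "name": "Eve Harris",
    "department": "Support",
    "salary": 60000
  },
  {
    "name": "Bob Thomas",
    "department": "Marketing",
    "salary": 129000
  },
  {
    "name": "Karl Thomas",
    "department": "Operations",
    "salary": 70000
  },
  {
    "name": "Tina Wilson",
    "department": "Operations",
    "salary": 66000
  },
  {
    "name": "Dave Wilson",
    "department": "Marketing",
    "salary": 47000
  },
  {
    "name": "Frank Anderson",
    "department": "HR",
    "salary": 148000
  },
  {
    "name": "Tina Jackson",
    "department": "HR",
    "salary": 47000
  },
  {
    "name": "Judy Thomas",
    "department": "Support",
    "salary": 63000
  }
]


Group by: department

Groups:
  HR: 2 people, avg salary = 195000/2 = $97500
  Marketing: 2 people, avg salary = 176000/2 = $88000
  Operations: 2 people, avg salary = 136000/2 = $68000
  Support: 2 people, avg salary = 123000/2 = $61500

Highest average salary: HR ($97500)

HR ($97500)


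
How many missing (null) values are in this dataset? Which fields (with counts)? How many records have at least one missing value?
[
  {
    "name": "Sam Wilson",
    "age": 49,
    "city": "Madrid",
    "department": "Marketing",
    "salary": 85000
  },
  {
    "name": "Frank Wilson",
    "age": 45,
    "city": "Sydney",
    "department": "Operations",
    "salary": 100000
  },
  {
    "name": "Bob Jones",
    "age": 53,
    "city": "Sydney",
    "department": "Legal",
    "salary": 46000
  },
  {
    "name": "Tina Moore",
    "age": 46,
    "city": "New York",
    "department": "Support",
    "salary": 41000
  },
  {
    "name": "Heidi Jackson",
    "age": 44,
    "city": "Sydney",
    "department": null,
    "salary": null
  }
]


Checking for missing (null) values in 5 records:

  Sam Wilson: complete
  Frank Wilson: complete
  Bob Jones: complete
  Tina Moore: complete
  Heidi Jackson: department, salary

Per field:
  name: 0 missing
  age: 0 missing
  city: 0 missing
  department: 1 missing
  salary: 1 missing

Total missing values: 2
Records with any missing: 1

2 missing values (department: 1, salary: 1); 1 incomplete records


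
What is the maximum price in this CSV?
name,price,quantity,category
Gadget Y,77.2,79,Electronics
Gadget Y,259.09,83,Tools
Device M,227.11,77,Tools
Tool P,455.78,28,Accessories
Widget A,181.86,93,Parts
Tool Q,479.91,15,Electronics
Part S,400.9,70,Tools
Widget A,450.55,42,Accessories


Computing maximum price:
Values: [77.2, 259.09, 227.11, 455.78, 181.86, 479.91, 400.9, 450.55]
Max = 479.91

479.91


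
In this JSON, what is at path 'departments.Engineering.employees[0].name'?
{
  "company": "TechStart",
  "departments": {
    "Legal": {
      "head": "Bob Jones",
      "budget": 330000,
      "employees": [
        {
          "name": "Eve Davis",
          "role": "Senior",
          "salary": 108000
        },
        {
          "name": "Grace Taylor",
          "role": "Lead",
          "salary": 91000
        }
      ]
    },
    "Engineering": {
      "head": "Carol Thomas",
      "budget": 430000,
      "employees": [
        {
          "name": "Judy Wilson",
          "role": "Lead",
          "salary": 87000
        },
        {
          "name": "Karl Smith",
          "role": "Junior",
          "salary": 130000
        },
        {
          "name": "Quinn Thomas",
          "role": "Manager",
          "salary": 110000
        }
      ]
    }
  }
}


Path: departments.Engineering.employees[0].name

Navigate:
  -> departments
  -> Engineering
  -> employees[0].name = 'Judy Wilson'

Judy Wilson


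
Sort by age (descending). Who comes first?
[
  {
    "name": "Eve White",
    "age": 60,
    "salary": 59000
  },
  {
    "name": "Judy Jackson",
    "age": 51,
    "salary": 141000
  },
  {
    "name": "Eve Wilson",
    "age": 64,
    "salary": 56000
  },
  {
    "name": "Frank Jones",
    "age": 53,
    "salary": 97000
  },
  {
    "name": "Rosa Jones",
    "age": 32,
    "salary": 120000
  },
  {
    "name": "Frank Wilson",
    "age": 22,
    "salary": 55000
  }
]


Sort by: age (descending)

Sorted order:
  1. Eve Wilson (age = 64)
  2. Eve White (age = 60)
  3. Frank Jones (age = 53)
  4. Judy Jackson (age = 51)
  5. Rosa Jones (age = 32)
  6. Frank Wilson (age = 22)

First: Eve Wilson

Eve Wilson


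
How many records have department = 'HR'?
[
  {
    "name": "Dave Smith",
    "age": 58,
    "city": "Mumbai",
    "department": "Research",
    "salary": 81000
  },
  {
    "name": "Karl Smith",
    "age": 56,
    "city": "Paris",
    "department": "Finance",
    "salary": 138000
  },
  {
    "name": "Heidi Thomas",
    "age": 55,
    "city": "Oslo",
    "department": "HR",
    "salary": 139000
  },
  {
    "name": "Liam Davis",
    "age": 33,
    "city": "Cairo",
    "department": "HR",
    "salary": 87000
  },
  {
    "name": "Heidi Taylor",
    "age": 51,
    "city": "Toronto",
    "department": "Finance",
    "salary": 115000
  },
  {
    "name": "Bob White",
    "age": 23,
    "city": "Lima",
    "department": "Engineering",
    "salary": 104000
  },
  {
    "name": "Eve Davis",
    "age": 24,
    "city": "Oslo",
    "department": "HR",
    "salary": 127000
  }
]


Data: 7 records
Condition: department = 'HR'

Checking each record:
  Dave Smith: Research
  Karl Smith: Finance
  Heidi Thomas: HR MATCH
  Liam Davis: HR MATCH
  Heidi Taylor: Finance
  Bob White: Engineering
  Eve Davis: HR MATCH

Count: 3

3


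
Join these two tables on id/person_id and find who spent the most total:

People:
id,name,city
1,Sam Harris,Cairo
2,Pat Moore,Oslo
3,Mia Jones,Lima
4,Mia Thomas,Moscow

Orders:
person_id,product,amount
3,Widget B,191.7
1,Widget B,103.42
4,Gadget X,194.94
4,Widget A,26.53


Join on: people.id = orders.person_id

Joined rows:
  Mia Jones (Lima) bought Widget B for $191.7
  Sam Harris (Cairo) bought Widget B for $103.42
  Mia Thomas (Moscow) bought Gadget X for $194.94
  Mia Thomas (Moscow) bought Widget A for $26.53

Total per person:
  Mia Thomas: $221.47
  Mia Jones: $191.70
  Sam Harris: $103.42

Top spender: Mia Thomas ($221.47)

Mia Thomas ($221.47)


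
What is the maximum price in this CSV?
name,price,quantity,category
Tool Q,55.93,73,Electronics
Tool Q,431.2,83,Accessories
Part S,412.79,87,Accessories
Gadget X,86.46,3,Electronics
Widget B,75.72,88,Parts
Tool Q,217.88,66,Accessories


Computing maximum price:
Values: [55.93, 431.2, 412.79, 86.46, 75.72, 217.88]
Max = 431.2

431.2


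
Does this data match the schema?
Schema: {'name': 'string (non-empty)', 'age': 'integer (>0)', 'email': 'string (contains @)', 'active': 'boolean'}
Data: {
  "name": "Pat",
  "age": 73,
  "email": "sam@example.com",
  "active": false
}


Validating each field against schema:
  name: OK (non-empty string)
  age: OK (positive integer)
  email: OK (string with @)
  active: OK (boolean)

Result: VALID

VALID


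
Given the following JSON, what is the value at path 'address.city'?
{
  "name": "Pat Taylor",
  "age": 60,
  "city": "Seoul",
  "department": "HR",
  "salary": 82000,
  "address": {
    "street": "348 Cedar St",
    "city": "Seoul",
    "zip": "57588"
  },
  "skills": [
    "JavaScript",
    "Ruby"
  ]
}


Query: address.city
Path: address -> city
Value: Seoul

Seoul


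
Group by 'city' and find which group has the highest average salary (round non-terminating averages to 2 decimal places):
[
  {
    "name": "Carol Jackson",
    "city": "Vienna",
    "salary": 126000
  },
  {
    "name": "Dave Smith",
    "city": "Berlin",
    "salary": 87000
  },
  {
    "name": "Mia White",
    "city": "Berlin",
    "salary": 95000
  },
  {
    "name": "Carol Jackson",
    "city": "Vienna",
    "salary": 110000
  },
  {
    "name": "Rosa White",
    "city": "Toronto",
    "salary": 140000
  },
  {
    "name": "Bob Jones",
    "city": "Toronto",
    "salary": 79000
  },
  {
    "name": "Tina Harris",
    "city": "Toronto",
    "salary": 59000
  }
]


Group by: city

Groups:
  Berlin: 2 people, avg salary = 182000/2 = $91000
  Toronto: 3 people, avg salary = 278000/3 ≈ $92666.67
  Vienna: 2 people, avg salary = 236000/2 = $118000

Highest average salary: Vienna ($118000)

Vienna ($118000)


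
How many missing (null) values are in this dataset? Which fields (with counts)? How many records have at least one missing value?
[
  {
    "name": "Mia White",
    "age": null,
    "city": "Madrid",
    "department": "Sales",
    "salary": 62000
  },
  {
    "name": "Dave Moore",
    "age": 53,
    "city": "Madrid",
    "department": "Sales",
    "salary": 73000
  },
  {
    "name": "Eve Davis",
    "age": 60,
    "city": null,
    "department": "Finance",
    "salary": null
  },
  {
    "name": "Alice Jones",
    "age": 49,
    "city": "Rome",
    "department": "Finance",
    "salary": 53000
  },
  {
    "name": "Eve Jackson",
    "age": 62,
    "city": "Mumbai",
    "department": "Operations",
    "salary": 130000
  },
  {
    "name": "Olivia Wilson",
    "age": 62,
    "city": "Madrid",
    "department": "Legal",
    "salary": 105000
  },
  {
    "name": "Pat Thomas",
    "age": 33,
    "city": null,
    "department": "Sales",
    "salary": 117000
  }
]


Checking for missing (null) values in 7 records:

  Mia White: age
  Dave Moore: complete
  Eve Davis: city, salary
  Alice Jones: complete
  Eve Jackson: complete
  Olivia Wilson: complete
  Pat Thomas: city

Per field:
  name: 0 missing
  age: 1 missing
  city: 2 missing
  department: 0 missing
  salary: 1 missing

Total missing values: 4
Records with any missing: 3

4 missing values (age: 1, city: 2, salary: 1); 3 incomplete records


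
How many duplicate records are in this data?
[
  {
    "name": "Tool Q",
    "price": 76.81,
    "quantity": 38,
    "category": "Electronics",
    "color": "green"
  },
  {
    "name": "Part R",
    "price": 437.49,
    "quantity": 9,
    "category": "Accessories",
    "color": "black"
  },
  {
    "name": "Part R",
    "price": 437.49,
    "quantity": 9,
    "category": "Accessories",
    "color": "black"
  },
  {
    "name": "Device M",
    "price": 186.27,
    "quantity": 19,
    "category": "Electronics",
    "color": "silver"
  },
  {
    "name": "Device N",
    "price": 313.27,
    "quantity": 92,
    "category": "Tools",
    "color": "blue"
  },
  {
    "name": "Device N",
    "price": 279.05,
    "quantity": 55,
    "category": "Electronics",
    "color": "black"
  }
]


Checking 6 records for duplicates:

  Row 1: Tool Q ($76.81, qty 38)
  Row 2: Part R ($437.49, qty 9)
  Row 3: Part R ($437.49, qty 9) <-- DUPLICATE
  Row 4: Device M ($186.27, qty 19)
  Row 5: Device N ($313.27, qty 92)
  Row 6: Device N ($279.05, qty 55)

Duplicates found: 1
Unique records: 5

1 duplicates, 5 unique


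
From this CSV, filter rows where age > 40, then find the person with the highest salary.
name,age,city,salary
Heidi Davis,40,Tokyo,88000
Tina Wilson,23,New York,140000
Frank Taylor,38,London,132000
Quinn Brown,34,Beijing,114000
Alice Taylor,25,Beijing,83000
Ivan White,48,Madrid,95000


Filter: age > 40
Sort by: salary (descending)

Filtered records (1):
  Ivan White, age 48, salary $95000

Highest salary: Ivan White ($95000)

Ivan White


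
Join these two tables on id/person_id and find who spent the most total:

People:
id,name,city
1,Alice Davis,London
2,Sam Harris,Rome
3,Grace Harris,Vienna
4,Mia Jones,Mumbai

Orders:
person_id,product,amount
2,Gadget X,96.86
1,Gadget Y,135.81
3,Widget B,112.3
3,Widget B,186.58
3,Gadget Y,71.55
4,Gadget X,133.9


Join on: people.id = orders.person_id

Joined rows:
  Sam Harris (Rome) bought Gadget X for $96.86
  Alice Davis (London) bought Gadget Y for $135.81
  Grace Harris (Vienna) bought Widget B for $112.3
  Grace Harris (Vienna) bought Widget B for $186.58
  Grace Harris (Vienna) bought Gadget Y for $71.55
  Mia Jones (Mumbai) bought Gadget X for $133.9

Total per person:
  Grace Harris: $370.43
  Alice Davis: $135.81
  Mia Jones: $133.90
  Sam Harris: $96.86

Top spender: Grace Harris ($370.43)

Grace Harris ($370.43)


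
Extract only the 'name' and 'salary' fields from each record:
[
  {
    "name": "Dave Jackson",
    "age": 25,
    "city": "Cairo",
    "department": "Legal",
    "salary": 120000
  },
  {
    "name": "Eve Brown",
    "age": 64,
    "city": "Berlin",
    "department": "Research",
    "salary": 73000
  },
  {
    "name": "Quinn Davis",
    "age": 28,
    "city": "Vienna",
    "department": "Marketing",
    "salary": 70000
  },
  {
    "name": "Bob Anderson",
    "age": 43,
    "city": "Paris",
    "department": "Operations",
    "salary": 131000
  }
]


Original: 4 records with fields: name, age, city, department, salary
Keep: ['name', 'salary']
Drop: ['age', 'city', 'department']
Result: 4 records, 2 fields each

[
  {
    "name": "Dave Jackson",
    "salary": 120000
  },
  {
    "name": "Eve Brown",
    "salary": 73000
  },
  {
    "name": "Quinn Davis",
    "salary": 70000
  },
  {
    "name": "Bob Anderson",
    "salary": 131000
  }
]


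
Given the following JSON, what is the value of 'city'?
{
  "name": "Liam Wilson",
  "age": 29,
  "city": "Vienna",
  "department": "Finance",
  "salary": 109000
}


Looking up field 'city'
Value: Vienna

Vienna


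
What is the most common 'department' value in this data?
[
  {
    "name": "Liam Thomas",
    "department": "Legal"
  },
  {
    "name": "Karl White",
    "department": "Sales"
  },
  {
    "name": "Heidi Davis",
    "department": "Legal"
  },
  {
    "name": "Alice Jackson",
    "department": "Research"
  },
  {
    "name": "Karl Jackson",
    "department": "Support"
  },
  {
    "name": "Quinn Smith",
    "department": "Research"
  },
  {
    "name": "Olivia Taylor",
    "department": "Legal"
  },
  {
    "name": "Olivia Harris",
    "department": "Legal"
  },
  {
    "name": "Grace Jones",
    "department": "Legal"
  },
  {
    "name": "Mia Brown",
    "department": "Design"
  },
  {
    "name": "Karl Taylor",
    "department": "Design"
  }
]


Counting 'department' values across 11 records:

  Legal: 5 #####
  Research: 2 ##
  Design: 2 ##
  Sales: 1 #
  Support: 1 #

Most common: Legal (5 times)

Legal (5 times)


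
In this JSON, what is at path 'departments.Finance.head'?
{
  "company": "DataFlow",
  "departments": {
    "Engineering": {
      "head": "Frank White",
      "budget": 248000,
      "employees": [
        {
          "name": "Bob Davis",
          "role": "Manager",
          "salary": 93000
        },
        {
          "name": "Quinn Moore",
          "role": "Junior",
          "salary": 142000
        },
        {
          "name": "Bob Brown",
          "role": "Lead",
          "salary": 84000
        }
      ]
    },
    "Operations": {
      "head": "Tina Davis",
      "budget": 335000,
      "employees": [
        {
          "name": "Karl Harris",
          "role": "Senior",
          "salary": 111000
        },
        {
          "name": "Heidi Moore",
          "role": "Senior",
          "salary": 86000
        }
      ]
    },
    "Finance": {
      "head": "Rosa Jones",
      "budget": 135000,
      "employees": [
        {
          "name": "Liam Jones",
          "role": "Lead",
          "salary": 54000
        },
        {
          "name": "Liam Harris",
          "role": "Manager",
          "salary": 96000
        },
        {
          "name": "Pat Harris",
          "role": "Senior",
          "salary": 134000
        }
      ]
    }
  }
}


Path: departments.Finance.head

Navigate:
  -> departments
  -> Finance
  -> head = 'Rosa Jones'

Rosa Jones


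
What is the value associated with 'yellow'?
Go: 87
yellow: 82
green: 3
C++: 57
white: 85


Looking up key 'yellow'
Value: 82

82


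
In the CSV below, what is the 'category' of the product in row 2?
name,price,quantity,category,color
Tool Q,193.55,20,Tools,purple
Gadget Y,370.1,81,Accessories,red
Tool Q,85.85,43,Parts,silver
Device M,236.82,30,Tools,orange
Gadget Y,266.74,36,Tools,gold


Query: Row 2 ('Gadget Y'), column 'category'
Value: Accessories

Accessories


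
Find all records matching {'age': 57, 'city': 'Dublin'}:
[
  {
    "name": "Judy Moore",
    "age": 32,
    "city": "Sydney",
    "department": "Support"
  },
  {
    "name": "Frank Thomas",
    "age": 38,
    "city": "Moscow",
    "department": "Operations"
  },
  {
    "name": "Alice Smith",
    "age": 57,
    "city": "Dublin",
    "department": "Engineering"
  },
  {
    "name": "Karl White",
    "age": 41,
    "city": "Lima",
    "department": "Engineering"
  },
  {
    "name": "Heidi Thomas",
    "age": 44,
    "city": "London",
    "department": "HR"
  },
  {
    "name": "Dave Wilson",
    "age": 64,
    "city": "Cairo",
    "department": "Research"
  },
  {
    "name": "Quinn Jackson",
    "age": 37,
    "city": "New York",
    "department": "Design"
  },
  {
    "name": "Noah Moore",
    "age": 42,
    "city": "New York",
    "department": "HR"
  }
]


Search criteria: {'age': 57, 'city': 'Dublin'}

Checking 8 records:
  Judy Moore: {age: 32, city: Sydney}
  Frank Thomas: {age: 38, city: Moscow}
  Alice Smith: {age: 57, city: Dublin} <-- MATCH
  Karl White: {age: 41, city: Lima}
  Heidi Thomas: {age: 44, city: London}
  Dave Wilson: {age: 64, city: Cairo}
  Quinn Jackson: {age: 37, city: New York}
  Noah Moore: {age: 42, city: New York}

Matches: ["Alice Smith"]

["Alice Smith"]


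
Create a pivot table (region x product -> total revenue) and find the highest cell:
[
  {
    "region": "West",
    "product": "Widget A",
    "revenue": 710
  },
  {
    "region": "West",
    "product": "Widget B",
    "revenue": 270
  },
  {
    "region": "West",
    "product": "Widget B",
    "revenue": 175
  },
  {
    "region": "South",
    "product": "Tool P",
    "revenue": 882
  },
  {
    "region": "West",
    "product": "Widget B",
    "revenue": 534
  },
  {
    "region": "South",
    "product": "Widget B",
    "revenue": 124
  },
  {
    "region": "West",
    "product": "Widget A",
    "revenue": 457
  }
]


Pivot: region (rows) x product (columns) -> total revenue

     Tool P        Widget A      Widget B    
South          882             0           124  
West             0          1167           979  

Highest: West / Widget A = $1167

West / Widget A = $1167


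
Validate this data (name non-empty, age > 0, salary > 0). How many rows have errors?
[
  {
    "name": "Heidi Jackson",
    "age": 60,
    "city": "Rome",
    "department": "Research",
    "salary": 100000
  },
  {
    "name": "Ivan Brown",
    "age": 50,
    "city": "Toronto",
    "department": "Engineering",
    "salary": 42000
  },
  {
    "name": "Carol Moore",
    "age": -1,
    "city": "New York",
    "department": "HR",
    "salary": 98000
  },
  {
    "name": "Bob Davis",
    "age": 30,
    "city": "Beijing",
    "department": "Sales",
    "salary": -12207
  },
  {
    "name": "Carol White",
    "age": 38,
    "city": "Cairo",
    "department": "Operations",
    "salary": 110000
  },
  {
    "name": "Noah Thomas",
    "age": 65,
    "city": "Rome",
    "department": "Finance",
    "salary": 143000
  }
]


Validating 6 records:
Rules: name non-empty, age > 0, salary > 0

  Row 1 (Heidi Jackson): OK
  Row 2 (Ivan Brown): OK
  Row 3 (Carol Moore): negative age: -1
  Row 4 (Bob Davis): negative salary: -12207
  Row 5 (Carol White): OK
  Row 6 (Noah Thomas): OK

Total errors: 2

2 errors


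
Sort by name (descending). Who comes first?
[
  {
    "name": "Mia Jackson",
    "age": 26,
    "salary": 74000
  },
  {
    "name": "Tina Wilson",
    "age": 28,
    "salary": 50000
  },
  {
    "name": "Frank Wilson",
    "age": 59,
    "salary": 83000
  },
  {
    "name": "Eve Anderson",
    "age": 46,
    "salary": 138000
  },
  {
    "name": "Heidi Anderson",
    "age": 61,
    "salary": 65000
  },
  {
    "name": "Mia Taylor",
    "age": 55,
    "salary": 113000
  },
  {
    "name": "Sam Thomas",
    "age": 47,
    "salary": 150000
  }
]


Sort by: name (descending)

Sorted order:
  1. Tina Wilson (name = Tina Wilson)
  2. Sam Thomas (name = Sam Thomas)
  3. Mia Taylor (name = Mia Taylor)
  4. Mia Jackson (name = Mia Jackson)
  5. Heidi Anderson (name = Heidi Anderson)
  6. Frank Wilson (name = Frank Wilson)
  7. Eve Anderson (name = Eve Anderson)

First: Tina Wilson

Tina Wilson


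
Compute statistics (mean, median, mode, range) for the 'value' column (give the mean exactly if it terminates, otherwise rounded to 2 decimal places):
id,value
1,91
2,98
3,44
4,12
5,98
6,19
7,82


Data: [91, 98, 44, 12, 98, 19, 82]
Count: 7
Sum: 444
Mean: 444/7 ≈ 63.43 (rounded to 2 decimal places)
Sorted: [12, 19, 44, 82, 91, 98, 98]
Median: 82.0
Mode: 98 (2 times)
Range: 98 - 12 = 86
Min: 12, Max: 98

mean≈63.43, median=82.0, mode=98, range=86


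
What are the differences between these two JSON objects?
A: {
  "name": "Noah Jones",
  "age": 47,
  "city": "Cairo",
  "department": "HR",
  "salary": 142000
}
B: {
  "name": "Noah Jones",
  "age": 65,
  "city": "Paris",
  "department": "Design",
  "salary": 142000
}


Comparing each field (in key order):
  name: same
  age: DIFFERENT
  city: DIFFERENT
  department: DIFFERENT
  salary: same
Differences:
  age: 47 -> 65
  city: Cairo -> Paris
  department: HR -> Design

3 field(s) changed

3 changes: age, city, department


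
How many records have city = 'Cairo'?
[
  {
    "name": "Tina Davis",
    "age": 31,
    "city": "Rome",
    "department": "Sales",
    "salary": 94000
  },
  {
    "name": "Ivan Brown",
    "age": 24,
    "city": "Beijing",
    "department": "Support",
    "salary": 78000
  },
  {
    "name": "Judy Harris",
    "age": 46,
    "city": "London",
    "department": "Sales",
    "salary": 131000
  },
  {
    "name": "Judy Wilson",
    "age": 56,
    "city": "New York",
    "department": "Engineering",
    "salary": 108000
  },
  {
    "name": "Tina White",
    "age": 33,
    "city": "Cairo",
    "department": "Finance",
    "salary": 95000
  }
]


Data: 5 records
Condition: city = 'Cairo'

Checking each record:
  Tina Davis: Rome
  Ivan Brown: Beijing
  Judy Harris: London
  Judy Wilson: New York
  Tina White: Cairo MATCH

Count: 1

1


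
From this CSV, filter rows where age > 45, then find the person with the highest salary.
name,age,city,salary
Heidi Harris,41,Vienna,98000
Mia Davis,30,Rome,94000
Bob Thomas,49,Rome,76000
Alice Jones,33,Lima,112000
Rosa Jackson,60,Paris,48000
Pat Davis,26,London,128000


Filter: age > 45
Sort by: salary (descending)

Filtered records (2):
  Bob Thomas, age 49, salary $76000
  Rosa Jackson, age 60, salary $48000

Highest salary: Bob Thomas ($76000)

Bob Thomas


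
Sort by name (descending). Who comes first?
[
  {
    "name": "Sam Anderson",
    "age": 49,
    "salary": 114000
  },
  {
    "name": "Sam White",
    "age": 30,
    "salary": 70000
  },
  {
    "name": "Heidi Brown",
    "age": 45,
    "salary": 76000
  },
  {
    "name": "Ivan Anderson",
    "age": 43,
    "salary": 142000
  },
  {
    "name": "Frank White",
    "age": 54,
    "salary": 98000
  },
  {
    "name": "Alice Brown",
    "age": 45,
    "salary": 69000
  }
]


Sort by: name (descending)

Sorted order:
  1. Sam White (name = Sam White)
  2. Sam Anderson (name = Sam Anderson)
  3. Ivan Anderson (name = Ivan Anderson)
  4. Heidi Brown (name = Heidi Brown)
  5. Frank White (name = Frank White)
  6. Alice Brown (name = Alice Brown)

First: Sam White

Sam White


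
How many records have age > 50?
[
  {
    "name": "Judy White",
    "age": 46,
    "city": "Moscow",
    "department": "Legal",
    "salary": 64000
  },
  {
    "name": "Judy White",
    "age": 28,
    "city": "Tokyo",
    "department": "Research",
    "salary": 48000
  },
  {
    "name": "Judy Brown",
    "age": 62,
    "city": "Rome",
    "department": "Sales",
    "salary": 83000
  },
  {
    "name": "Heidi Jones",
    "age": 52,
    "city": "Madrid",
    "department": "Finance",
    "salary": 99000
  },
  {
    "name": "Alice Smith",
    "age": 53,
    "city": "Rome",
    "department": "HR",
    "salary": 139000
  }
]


Data: 5 records
Condition: age > 50

Checking each record:
  Judy White: 46
  Judy White: 28
  Judy Brown: 62 MATCH
  Heidi Jones: 52 MATCH
  Alice Smith: 53 MATCH

Count: 3

3


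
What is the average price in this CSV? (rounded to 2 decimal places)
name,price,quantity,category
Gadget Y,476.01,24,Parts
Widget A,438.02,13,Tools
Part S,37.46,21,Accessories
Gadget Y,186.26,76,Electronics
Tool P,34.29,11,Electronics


Computing average price:
Values: [476.01, 438.02, 37.46, 186.26, 34.29]
Sum = 1172.04
Count = 5
Average = 1172.04/5 = 234.408 exactly -> 234.41 (rounded half-up to 2 decimal places)

234.41


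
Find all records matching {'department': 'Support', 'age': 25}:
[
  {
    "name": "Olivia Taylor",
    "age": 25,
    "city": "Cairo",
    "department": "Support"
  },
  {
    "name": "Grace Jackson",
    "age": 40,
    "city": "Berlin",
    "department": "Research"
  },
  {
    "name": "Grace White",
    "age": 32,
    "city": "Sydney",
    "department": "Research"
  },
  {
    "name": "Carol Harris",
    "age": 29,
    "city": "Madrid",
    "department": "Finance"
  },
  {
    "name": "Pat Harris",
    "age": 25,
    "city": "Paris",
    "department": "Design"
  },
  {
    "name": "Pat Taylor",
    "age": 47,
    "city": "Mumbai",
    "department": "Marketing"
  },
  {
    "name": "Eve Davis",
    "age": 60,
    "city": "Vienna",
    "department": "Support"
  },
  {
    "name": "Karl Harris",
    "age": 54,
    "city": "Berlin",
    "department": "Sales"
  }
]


Search criteria: {'department': 'Support', 'age': 25}

Checking 8 records:
  Olivia Taylor: {department: Support, age: 25} <-- MATCH
  Grace Jackson: {department: Research, age: 40}
  Grace White: {department: Research, age: 32}
  Carol Harris: {department: Finance, age: 29}
  Pat Harris: {department: Design, age: 25}
  Pat Taylor: {department: Marketing, age: 47}
  Eve Davis: {department: Support, age: 60}
  Karl Harris: {department: Sales, age: 54}

Matches: ["Olivia Taylor"]

["Olivia Taylor"]


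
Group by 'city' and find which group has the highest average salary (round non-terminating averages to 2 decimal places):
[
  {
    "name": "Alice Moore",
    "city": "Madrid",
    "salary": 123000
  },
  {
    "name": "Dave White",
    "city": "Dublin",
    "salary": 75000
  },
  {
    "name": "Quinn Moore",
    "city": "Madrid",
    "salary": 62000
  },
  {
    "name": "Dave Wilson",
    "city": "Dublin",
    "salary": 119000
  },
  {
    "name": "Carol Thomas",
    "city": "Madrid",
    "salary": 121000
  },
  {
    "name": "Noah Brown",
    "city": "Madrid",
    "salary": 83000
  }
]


Group by: city

Groups:
  Dublin: 2 people, avg salary = 194000/2 = $97000
  Madrid: 4 people, avg salary = 389000/4 = $97250

Highest average salary: Madrid ($97250)

Madrid ($97250)


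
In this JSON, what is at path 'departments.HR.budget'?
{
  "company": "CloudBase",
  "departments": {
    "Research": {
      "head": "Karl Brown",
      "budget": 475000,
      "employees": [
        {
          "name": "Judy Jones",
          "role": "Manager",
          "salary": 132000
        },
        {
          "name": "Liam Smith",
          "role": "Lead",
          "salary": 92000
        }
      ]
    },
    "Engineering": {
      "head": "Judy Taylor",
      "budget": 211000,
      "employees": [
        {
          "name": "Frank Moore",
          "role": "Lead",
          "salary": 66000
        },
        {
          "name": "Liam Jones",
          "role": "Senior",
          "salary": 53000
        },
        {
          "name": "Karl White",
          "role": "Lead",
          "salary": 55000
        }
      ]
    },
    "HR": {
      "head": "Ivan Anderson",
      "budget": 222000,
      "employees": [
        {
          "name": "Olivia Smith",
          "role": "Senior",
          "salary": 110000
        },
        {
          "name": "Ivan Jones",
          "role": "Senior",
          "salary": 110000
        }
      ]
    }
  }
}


Path: departments.HR.budget

Navigate:
  -> departments
  -> HR
  -> budget = 222000

222000


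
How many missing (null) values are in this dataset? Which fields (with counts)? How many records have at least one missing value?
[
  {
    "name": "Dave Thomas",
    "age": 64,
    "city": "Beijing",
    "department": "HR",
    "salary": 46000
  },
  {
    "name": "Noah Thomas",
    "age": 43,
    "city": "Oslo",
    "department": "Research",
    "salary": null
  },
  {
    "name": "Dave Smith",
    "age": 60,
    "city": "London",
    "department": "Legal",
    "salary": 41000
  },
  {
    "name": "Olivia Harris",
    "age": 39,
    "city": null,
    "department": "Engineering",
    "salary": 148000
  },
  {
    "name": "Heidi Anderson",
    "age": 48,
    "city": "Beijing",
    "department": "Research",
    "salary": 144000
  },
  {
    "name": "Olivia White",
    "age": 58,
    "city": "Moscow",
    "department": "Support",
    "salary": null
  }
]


Checking for missing (null) values in 6 records:

  Dave Thomas: complete
  Noah Thomas: salary
  Dave Smith: complete
  Olivia Harris: city
  Heidi Anderson: complete
  Olivia White: salary

Per field:
  name: 0 missing
  age: 0 missing
  city: 1 missing
  department: 0 missing
  salary: 2 missing

Total missing values: 3
Records with any missing: 3

3 missing values (city: 1, salary: 2); 3 incomplete records


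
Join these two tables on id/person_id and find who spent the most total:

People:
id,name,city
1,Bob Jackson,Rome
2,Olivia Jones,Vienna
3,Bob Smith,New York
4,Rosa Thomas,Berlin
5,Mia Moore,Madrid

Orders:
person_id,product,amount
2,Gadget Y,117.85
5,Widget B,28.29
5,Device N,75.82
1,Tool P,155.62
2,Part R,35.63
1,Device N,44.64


Join on: people.id = orders.person_id

Joined rows:
  Olivia Jones (Vienna) bought Gadget Y for $117.85
  Mia Moore (Madrid) bought Widget B for $28.29
  Mia Moore (Madrid) bought Device N for $75.82
  Bob Jackson (Rome) bought Tool P for $155.62
  Olivia Jones (Vienna) bought Part R for $35.63
  Bob Jackson (Rome) bought Device N for $44.64

Total per person:
  Bob Jackson: $200.26
  Olivia Jones: $153.48
  Mia Moore: $104.11

Top spender: Bob Jackson ($200.26)

Bob Jackson ($200.26)


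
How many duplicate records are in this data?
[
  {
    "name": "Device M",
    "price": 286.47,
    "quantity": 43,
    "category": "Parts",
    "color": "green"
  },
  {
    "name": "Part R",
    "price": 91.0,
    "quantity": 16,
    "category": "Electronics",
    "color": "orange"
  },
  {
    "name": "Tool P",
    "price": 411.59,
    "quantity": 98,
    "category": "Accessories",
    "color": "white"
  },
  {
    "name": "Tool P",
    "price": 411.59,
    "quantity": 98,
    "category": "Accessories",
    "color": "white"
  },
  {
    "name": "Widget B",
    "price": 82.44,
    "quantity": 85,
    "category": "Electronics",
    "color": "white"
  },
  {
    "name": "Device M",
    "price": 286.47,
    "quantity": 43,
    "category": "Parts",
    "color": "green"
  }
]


Checking 6 records for duplicates:

  Row 1: Device M ($286.47, qty 43)
  Row 2: Part R ($91.0, qty 16)
  Row 3: Tool P ($411.59, qty 98)
  Row 4: Tool P ($411.59, qty 98) <-- DUPLICATE
  Row 5: Widget B ($82.44, qty 85)
  Row 6: Device M ($286.47, qty 43) <-- DUPLICATE

Duplicates found: 2
Unique records: 4

2 duplicates, 4 unique


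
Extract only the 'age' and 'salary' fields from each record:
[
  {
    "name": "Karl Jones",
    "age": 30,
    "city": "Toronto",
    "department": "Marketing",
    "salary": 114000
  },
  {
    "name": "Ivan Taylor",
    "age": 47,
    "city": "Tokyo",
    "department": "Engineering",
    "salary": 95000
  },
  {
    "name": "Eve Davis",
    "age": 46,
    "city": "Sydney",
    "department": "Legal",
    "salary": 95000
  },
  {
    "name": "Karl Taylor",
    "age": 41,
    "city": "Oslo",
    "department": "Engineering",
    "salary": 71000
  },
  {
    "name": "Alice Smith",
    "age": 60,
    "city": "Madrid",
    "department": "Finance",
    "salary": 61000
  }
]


Original: 5 records with fields: name, age, city, department, salary
Keep: ['age', 'salary']
Drop: ['name', 'city', 'department']
Result: 5 records, 2 fields each

[
  {
    "age": 30,
    "salary": 114000
  },
  {
    "age": 47,
    "salary": 95000
  },
  {
    "age": 46,
    "salary": 95000
  },
  {
    "age": 41,
    "salary": 71000
  },
  {
    "age": 60,
    "salary": 61000
  }
]


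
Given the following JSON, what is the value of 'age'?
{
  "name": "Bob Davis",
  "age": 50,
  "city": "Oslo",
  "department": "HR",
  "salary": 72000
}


Looking up field 'age'
Value: 50

50


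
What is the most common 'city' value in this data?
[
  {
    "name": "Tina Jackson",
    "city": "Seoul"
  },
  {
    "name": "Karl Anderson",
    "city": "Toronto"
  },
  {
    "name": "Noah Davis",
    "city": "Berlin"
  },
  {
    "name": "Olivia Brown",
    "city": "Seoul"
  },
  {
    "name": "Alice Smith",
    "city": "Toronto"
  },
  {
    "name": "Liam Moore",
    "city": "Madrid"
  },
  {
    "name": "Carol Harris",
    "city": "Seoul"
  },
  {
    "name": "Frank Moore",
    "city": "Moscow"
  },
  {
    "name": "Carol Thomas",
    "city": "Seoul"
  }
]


Counting 'city' values across 9 records:

  Seoul: 4 ####
  Toronto: 2 ##
  Berlin: 1 #
  Madrid: 1 #
  Moscow: 1 #

Most common: Seoul (4 times)

Seoul (4 times)


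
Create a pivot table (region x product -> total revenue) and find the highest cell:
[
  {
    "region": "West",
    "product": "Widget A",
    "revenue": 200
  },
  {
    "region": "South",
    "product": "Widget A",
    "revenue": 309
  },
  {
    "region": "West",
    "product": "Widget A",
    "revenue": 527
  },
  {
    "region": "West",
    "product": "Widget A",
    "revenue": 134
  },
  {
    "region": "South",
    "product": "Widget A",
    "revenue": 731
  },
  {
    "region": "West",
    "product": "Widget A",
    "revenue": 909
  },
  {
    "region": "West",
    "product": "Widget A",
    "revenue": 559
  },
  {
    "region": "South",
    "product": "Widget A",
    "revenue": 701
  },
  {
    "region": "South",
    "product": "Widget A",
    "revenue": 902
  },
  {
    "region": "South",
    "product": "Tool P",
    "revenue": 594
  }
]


Pivot: region (rows) x product (columns) -> total revenue

     Tool P        Widget A    
South          594          2643  
West             0          2329  

Highest: South / Widget A = $2643

South / Widget A = $2643


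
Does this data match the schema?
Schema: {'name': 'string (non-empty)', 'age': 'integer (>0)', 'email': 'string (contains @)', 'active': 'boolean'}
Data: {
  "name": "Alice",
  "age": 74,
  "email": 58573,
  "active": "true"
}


Validating each field against schema:
  name: OK (non-empty string)
  age: OK (positive integer)
  email: FAIL (58573 is not a string)
  active: FAIL ("true" is not a boolean)

Result: INVALID (2 errors: email, active)

INVALID (2 errors: email, active)


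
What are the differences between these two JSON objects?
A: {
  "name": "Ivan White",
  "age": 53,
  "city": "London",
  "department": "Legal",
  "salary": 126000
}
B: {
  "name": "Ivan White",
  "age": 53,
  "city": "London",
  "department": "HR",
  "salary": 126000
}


Comparing each field (in key order):
  name: same
  age: same
  city: same
  department: DIFFERENT
  salary: same
Differences:
  department: Legal -> HR

1 field(s) changed

1 change: department


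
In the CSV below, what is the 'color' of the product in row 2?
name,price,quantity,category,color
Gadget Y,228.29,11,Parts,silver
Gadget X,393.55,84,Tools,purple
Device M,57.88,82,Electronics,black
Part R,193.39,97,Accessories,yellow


Query: Row 2 ('Gadget X'), column 'color'
Value: purple

purple


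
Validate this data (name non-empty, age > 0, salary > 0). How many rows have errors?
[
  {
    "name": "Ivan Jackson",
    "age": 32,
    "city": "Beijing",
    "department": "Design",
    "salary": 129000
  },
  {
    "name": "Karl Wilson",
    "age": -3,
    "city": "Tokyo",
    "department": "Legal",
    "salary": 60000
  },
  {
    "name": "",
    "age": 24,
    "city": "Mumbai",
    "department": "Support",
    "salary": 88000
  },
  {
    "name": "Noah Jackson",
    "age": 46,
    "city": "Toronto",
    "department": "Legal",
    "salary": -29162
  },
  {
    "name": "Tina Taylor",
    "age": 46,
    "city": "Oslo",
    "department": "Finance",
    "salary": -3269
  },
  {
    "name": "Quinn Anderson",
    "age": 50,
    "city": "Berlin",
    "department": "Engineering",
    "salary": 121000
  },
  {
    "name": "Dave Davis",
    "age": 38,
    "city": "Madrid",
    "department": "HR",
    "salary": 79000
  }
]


Validating 7 records:
Rules: name non-empty, age > 0, salary > 0

  Row 1 (Ivan Jackson): OK
  Row 2 (Karl Wilson): negative age: -3
  Row 3 (???): empty name
  Row 4 (Noah Jackson): negative salary: -29162
  Row 5 (Tina Taylor): negative salary: -3269
  Row 6 (Quinn Anderson): OK
  Row 7 (Dave Davis): OK

Total errors: 4

4 errors


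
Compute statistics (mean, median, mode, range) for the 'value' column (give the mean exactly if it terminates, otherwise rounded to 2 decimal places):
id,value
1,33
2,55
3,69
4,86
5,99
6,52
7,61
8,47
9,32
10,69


Data: [33, 55, 69, 86, 99, 52, 61, 47, 32, 69]
Count: 10
Sum: 603
Mean: 603/10 = 60.3
Sorted: [32, 33, 47, 52, 55, 61, 69, 69, 86, 99]
Median: 58.0
Mode: 69 (2 times)
Range: 99 - 32 = 67
Min: 32, Max: 99

mean=60.3, median=58.0, mode=69, range=67


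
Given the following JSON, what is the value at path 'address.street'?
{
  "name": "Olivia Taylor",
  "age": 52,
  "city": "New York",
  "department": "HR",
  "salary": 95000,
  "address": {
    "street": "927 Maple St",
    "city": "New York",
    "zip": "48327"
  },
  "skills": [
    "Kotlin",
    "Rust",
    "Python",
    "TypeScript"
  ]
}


Query: address.street
Path: address -> street
Value: 927 Maple St

927 Maple St


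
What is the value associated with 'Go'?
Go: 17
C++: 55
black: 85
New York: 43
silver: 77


Looking up key 'Go'
Value: 17

17


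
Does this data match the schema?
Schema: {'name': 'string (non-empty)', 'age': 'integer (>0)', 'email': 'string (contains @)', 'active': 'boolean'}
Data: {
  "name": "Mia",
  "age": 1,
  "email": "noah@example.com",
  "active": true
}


Validating each field against schema:
  name: OK (non-empty string)
  age: OK (positive integer)
  email: OK (string with @)
  active: OK (boolean)

Result: VALID

VALID


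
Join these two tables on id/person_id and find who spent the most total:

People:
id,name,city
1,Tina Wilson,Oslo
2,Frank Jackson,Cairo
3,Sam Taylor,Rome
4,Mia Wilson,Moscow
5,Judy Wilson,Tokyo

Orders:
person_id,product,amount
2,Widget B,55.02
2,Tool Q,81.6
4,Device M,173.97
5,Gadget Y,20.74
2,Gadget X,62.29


Join on: people.id = orders.person_id

Joined rows:
  Frank Jackson (Cairo) bought Widget B for $55.02
  Frank Jackson (Cairo) bought Tool Q for $81.6
  Mia Wilson (Moscow) bought Device M for $173.97
  Judy Wilson (Tokyo) bought Gadget Y for $20.74
  Frank Jackson (Cairo) bought Gadget X for $62.29

Total per person:
  Frank Jackson: $198.91
  Mia Wilson: $173.97
  Judy Wilson: $20.74

Top spender: Frank Jackson ($198.91)

Frank Jackson ($198.91)


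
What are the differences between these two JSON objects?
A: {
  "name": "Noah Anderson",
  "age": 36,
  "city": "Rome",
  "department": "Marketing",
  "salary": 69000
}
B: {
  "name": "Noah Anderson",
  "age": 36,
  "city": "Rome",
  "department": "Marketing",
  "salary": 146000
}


Comparing each field (in key order):
  name: same
  age: same
  city: same
  department: same
  salary: DIFFERENT
Differences:
  salary: 69000 -> 146000

1 field(s) changed

1 change: salary


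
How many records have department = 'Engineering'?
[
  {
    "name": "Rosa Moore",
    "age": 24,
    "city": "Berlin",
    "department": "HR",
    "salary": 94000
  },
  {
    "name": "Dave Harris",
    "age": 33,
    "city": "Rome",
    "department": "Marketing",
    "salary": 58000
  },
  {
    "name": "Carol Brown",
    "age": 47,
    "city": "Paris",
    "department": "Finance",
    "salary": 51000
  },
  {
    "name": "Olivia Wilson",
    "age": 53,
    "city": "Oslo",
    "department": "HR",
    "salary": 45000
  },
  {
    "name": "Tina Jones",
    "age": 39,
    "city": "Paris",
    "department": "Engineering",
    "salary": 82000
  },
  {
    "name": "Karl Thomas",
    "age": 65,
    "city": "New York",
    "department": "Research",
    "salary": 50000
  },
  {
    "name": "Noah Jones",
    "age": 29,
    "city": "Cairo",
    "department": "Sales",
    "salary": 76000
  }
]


Data: 7 records
Condition: department = 'Engineering'

Checking each record:
  Rosa Moore: HR
  Dave Harris: Marketing
  Carol Brown: Finance
  Olivia Wilson: HR
  Tina Jones: Engineering MATCH
  Karl Thomas: Research
  Noah Jones: Sales

Count: 1

1
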